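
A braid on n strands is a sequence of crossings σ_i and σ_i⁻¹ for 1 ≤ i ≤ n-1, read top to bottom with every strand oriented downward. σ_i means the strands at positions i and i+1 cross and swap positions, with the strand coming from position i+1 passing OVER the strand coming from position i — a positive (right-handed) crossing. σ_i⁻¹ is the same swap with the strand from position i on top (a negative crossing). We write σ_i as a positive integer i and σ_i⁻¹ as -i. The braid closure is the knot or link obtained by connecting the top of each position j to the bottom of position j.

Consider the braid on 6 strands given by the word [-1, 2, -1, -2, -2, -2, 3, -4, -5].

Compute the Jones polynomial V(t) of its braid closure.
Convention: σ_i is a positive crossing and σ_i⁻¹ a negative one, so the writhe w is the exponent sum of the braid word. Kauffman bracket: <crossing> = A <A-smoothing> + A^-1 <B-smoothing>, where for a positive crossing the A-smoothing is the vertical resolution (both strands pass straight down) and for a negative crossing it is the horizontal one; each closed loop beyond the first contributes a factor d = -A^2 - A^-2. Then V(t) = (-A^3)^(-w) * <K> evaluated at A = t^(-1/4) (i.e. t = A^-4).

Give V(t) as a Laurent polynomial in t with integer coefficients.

The presented braid s1^-1 s2 s1^-1 s2^-1 s2^-1 s2^-1 s3 s4^-1 s5^-1 on 6 strands reduces by inverse Markov moves (closure unchanged at each step):
  Destabilize: the word has the form β·s5^-1 where s5^-1 occurs only as the final letter (β ∈ B_5); drop it and the last strand → 5 strands.
  Destabilize: the word has the form β·s4^-1 where s4^-1 occurs only as the final letter (β ∈ B_4); drop it and the last strand → 4 strands.
  Destabilize: the word has the form β·s3 where s3 occurs only as the final letter (β ∈ B_3); drop it and the last strand → 3 strands.
Reduced to β = s1^-1 s2 s1^-1 s2^-1 s2^-1 s2^-1 on 3 strands, 6 crossings.
Compute on β:
Braid: s1^-1 s2 s1^-1 s2^-1 s2^-1 s2^-1 on 3 strands, 6 crossings.
Writhe w = (#positive) - (#negative) = 1 - 5 = -4.
Enumerate smoothing states for the bracket polynomial. There are 2^6 = 64 states.
For each crossing: s=0 is the vertical smoothing, s=1 horizontal. Crossing k contributes A^(sign_k * (1 - 2*s_k)); loop factor d = -A^2 - A^-2.
Tabulate the states by total A-exponent and number of loops L (A-exp: L × count):
  A^6: L=4 ×1
  A^4: L=3 ×6
  A^2: L=2 ×12, L=4 ×3
  A^0: L=1 ×9, L=3 ×10, L=5 ×1
  A^-2: L=2 ×12, L=4 ×3
  A^-4: L=1 ×2, L=3 ×4
  A^-6: L=2 ×1
Each group contributes A^e * Σ count * d^(L-1):
Powers of d = -A^2 - A^-2: d^2 = A^4 + 2 + A^-4; d^3 = -A^6 - 3*A^2 - 3*A^-2 - A^-6; d^4 = A^8 + 4*A^4 + 6 + 4*A^-4 + A^-8.
  A^6 * (d^3) = -A^12 - 3*A^8 - 3*A^4 - 1
  A^4 * (6*d^2) = 6*A^8 + 12*A^4 + 6
  A^2 * (12*d + 3*d^3) = -3*A^8 - 21*A^4 - 21 - 3*A^-4
  A^0 * (9 + 10*d^2 + d^4) = A^8 + 14*A^4 + 35 + 14*A^-4 + A^-8
  A^-2 * (12*d + 3*d^3) = -3*A^4 - 21 - 21*A^-4 - 3*A^-8
  A^-4 * (2 + 4*d^2) = 4 + 10*A^-4 + 4*A^-8
  A^-6 * (d) = -A^-4 - A^-8
Summing the groups: <K> = -A^12 + A^8 - A^4 + 2 - A^-4 + A^-8
Normalise by the writhe: (-A^3)^(-w) = (-A^3)^(4) = A^12, so f(A) = A^12 * <K> = -A^24 + A^20 - A^16 + 2*A^12 - A^8 + A^4.
Substitute A = t^(-1/4), i.e. A^e → t^(-e/4): V(t) = t^-1 - t^-2 + 2*t^-3 - t^-4 + t^-5 - t^-6

Answer: t^-1 - t^-2 + 2*t^-3 - t^-4 + t^-5 - t^-6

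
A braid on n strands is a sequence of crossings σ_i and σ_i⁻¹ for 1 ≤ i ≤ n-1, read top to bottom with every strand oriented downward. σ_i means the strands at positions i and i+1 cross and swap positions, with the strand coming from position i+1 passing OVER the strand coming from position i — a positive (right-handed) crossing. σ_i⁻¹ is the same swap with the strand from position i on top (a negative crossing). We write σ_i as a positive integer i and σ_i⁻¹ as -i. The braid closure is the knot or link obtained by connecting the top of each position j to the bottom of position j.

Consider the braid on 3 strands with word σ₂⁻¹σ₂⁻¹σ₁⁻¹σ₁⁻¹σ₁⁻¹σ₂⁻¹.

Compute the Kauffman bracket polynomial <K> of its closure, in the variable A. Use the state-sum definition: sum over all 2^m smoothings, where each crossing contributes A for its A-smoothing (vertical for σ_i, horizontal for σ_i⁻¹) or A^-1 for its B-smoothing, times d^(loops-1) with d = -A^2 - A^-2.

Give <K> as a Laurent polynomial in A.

Braid: s2^-1 s2^-1 s1^-1 s1^-1 s1^-1 s2^-1 on 3 strands, 6 crossings.
Writhe w = (#positive) - (#negative) = 0 - 6 = -6.
State-sum expansion of <K>. There are 2^6 = 64 states.
Smooth each crossing (0=||, 1=⌣⌢); contribution A^(Σ sign_k(1-2s_k)) * d^(L-1).
Tabulate the states by total A-exponent and number of loops L (A-exp: L × count):
  A^6: L=5 ×1
  A^4: L=4 ×6
  A^2: L=3 ×15
  A^0: L=2 ×18, L=4 ×2
  A^-2: L=1 ×9, L=3 ×6
  A^-4: L=2 ×6
  A^-6: L=3 ×1
Each group contributes A^e * Σ count * d^(L-1):
Powers of d = -A^2 - A^-2: d^2 = A^4 + 2 + A^-4; d^3 = -A^6 - 3*A^2 - 3*A^-2 - A^-6; d^4 = A^8 + 4*A^4 + 6 + 4*A^-4 + A^-8.
  A^6 * (d^4) = A^14 + 4*A^10 + 6*A^6 + 4*A^2 + A^-2
  A^4 * (6*d^3) = -6*A^10 - 18*A^6 - 18*A^2 - 6*A^-2
  A^2 * (15*d^2) = 15*A^6 + 30*A^2 + 15*A^-2
  A^0 * (18*d + 2*d^3) = -2*A^6 - 24*A^2 - 24*A^-2 - 2*A^-6
  A^-2 * (9 + 6*d^2) = 6*A^2 + 21*A^-2 + 6*A^-6
  A^-4 * (6*d) = -6*A^-2 - 6*A^-6
  A^-6 * (d^2) = A^-2 + 2*A^-6 + A^-10
Summing the groups: <K> = A^14 - 2*A^10 + A^6 - 2*A^2 + 2*A^-2 + A^-10

Answer: A^14 - 2*A^10 + A^6 - 2*A^2 + 2*A^-2 + A^-10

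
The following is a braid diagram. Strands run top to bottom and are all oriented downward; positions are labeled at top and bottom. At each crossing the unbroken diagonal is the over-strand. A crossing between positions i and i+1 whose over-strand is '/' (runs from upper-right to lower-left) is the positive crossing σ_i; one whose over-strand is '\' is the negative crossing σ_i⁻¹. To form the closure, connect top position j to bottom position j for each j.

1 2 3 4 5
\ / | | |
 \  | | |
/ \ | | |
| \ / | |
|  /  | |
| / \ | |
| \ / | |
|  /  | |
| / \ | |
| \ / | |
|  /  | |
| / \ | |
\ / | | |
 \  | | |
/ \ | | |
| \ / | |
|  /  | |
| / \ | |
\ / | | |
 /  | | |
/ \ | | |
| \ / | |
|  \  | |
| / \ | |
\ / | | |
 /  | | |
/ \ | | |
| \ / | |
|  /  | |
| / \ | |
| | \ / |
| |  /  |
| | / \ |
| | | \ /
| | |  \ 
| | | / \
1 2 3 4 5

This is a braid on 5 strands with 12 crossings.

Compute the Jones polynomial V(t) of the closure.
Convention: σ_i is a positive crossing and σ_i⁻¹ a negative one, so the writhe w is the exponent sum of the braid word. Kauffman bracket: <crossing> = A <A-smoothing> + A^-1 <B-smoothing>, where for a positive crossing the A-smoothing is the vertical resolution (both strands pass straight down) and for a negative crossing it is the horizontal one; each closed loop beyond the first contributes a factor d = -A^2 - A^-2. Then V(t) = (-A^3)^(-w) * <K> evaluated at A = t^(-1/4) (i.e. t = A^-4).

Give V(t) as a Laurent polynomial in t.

Reading the diagram top to bottom ('/'-over between positions i,i+1 = s_i, '\'-over = s_i^-1): braid word = s1^-1 s2 s2 s2 s1^-1 s2 s1 s2^-1 s1 s2 s3 s4^-1.
The presented braid s1^-1 s2 s2 s2 s1^-1 s2 s1 s2^-1 s1 s2 s3 s4^-1 on 5 strands reduces by inverse Markov moves (closure unchanged at each step):
  Destabilize: the word has the form β·s4^-1 where s4^-1 occurs only as the final letter (β ∈ B_4); drop it and the last strand → 4 strands.
  Destabilize: the word has the form β·s3 where s3 occurs only as the final letter (β ∈ B_3); drop it and the last strand → 3 strands.
Reduced to β = s1^-1 s2 s2 s2 s1^-1 s2 s1 s2^-1 s1 s2 on 3 strands, 10 crossings.
Compute on β:
Braid: s1^-1 s2 s2 s2 s1^-1 s2 s1 s2^-1 s1 s2 on 3 strands, 10 crossings.
Writhe w = (#positive) - (#negative) = 7 - 3 = 4.
State-sum expansion of <K>. There are 2^10 = 1024 states.
Each crossing splits two ways (0=vertical, 1=horizontal). The state's weight is A^(#A-smoothings - #B-smoothings) * d^(loops - 1).
Tabulate the states by total A-exponent and number of loops L (A-exp: L × count):
  A^10: L=2 ×1
  A^8: L=1 ×5, L=3 ×5
  A^6: L=2 ×39, L=4 ×6
  A^4: L=1 ×34, L=3 ×85, L=5 ×1
  A^2: L=2 ×138, L=4 ×72
  A^0: L=1 ×48, L=3 ×167, L=5 ×37
  A^-2: L=2 ×91, L=4 ×109, L=6 ×10
  A^-4: L=3 ×82, L=5 ×37, L=7 ×1
  A^-6: L=4 ×40, L=6 ×5
  A^-8: L=5 ×10
  A^-10: L=6 ×1
Each group contributes A^e * Σ count * d^(L-1):
Powers of d = -A^2 - A^-2: d^2 = A^4 + 2 + A^-4; d^3 = -A^6 - 3*A^2 - 3*A^-2 - A^-6; d^4 = A^8 + 4*A^4 + 6 + 4*A^-4 + A^-8; d^5 = -A^10 - 5*A^6 - 10*A^2 - 10*A^-2 - 5*A^-6 - A^-10; d^6 = A^12 + 6*A^8 + 15*A^4 + 20 + 15*A^-4 + 6*A^-8 + A^-12.
  A^10 * (d) = -A^12 - A^8
  A^8 * (5 + 5*d^2) = 5*A^12 + 15*A^8 + 5*A^4
  A^6 * (39*d + 6*d^3) = -6*A^12 - 57*A^8 - 57*A^4 - 6
  A^4 * (34 + 85*d^2 + d^4) = A^12 + 89*A^8 + 210*A^4 + 89 + A^-4
  A^2 * (138*d + 72*d^3) = -72*A^8 - 354*A^4 - 354 - 72*A^-4
  A^0 * (48 + 167*d^2 + 37*d^4) = 37*A^8 + 315*A^4 + 604 + 315*A^-4 + 37*A^-8
  A^-2 * (91*d + 109*d^3 + 10*d^5) = -10*A^8 - 159*A^4 - 518 - 518*A^-4 - 159*A^-8 - 10*A^-12
  A^-4 * (82*d^2 + 37*d^4 + d^6) = A^8 + 43*A^4 + 245 + 406*A^-4 + 245*A^-8 + 43*A^-12 + A^-16
  A^-6 * (40*d^3 + 5*d^5) = -5*A^4 - 65 - 170*A^-4 - 170*A^-8 - 65*A^-12 - 5*A^-16
  A^-8 * (10*d^4) = 10 + 40*A^-4 + 60*A^-8 + 40*A^-12 + 10*A^-16
  A^-10 * (d^5) = -1 - 5*A^-4 - 10*A^-8 - 10*A^-12 - 5*A^-16 - A^-20
Summing the groups: <K> = -A^12 + 2*A^8 - 2*A^4 + 4 - 3*A^-4 + 3*A^-8 - 2*A^-12 + A^-16 - A^-20
Normalise by the writhe: (-A^3)^(-w) = (-A^3)^(-4) = A^-12, so f(A) = A^-12 * <K> = -1 + 2*A^-4 - 2*A^-8 + 4*A^-12 - 3*A^-16 + 3*A^-20 - 2*A^-24 + A^-28 - A^-32.
Substitute A = t^(-1/4), i.e. A^e → t^(-e/4): V(t) = -t^8 + t^7 - 2*t^6 + 3*t^5 - 3*t^4 + 4*t^3 - 2*t^2 + 2*t - 1

Answer: -t^8 + t^7 - 2*t^6 + 3*t^5 - 3*t^4 + 4*t^3 - 2*t^2 + 2*t - 1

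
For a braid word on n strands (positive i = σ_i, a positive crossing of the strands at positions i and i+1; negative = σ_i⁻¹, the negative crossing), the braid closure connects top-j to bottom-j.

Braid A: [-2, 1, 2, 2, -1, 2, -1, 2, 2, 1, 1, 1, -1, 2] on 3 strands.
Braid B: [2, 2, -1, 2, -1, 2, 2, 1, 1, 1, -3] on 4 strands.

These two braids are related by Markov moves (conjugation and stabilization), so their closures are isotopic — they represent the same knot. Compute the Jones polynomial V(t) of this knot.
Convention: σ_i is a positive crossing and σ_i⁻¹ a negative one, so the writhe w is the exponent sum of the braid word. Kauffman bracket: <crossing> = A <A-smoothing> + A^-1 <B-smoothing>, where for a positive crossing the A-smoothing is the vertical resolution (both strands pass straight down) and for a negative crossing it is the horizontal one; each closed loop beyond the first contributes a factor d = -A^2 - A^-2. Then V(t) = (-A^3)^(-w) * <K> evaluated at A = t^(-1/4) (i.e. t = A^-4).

t^10 - 4*t^9 + 6*t^8 - 8*t^7 + 9*t^6 - 8*t^5 + 7*t^4 - 4*t^3 + 2*t^2

Derivation:
Markov-equivalent braids have isotopic closures, hence identical knot invariants. Strip the Markov moves from each word to reach a common short braid β, then compute V(t) once on β.
Braid A: s2^-1 s1 s2 s2 s1^-1 s2 s1^-1 s2 s2 s1 s1 s1 s1^-1 s2 on 3 strands reduces by inverse Markov moves (closure unchanged at each step):
  Deconjugate: the word is γ·β·γ⁻¹ with γ = s2^-1 s1 (prefix) and γ⁻¹ = s1^-1 s2 (suffix); strip both.
Reduced to β = s2 s2 s1^-1 s2 s1^-1 s2 s2 s1 s1 s1 on 3 strands, 10 crossings.
Braid B: s2 s2 s1^-1 s2 s1^-1 s2 s2 s1 s1 s1 s3^-1 on 4 strands reduces by inverse Markov moves (closure unchanged at each step):
  Destabilize: the word has the form β·s3^-1 where s3^-1 occurs only as the final letter (β ∈ B_3); drop it and the last strand → 3 strands.
Reduced to β = s2 s2 s1^-1 s2 s1^-1 s2 s2 s1 s1 s1 on 3 strands, 10 crossings.
Both give the same β = s2 s2 s1^-1 s2 s1^-1 s2 s2 s1 s1 s1 on 3 strands, so one state sum suffices:
Braid: s2 s2 s1^-1 s2 s1^-1 s2 s2 s1 s1 s1 on 3 strands, 10 crossings.
Writhe w = (#positive) - (#negative) = 8 - 2 = 6.
Enumerate smoothing states for the bracket polynomial. There are 2^10 = 1024 states.
Each crossing splits two ways (0=vertical, 1=horizontal). The state's weight is A^(#A-smoothings - #B-smoothings) * d^(loops - 1).
Tabulate the states by total A-exponent and number of loops L (A-exp: L × count):
  A^10: L=3 ×1
  A^8: L=2 ×7, L=4 ×3
  A^6: L=1 ×14, L=3 ×28, L=5 ×3
  A^4: L=2 ×88, L=4 ×31, L=6 ×1
  A^2: L=1 ×63, L=3 ×133, L=5 ×14
  A^0: L=2 ×159, L=4 ×91, L=6 ×2
  A^-2: L=3 ×180, L=5 ×30
  A^-4: L=4 ×116, L=6 ×4
  A^-6: L=5 ×45
  A^-8: L=6 ×10
  A^-10: L=7 ×1
Each group contributes A^e * Σ count * d^(L-1):
Powers of d = -A^2 - A^-2: d^2 = A^4 + 2 + A^-4; d^3 = -A^6 - 3*A^2 - 3*A^-2 - A^-6; d^4 = A^8 + 4*A^4 + 6 + 4*A^-4 + A^-8; d^5 = -A^10 - 5*A^6 - 10*A^2 - 10*A^-2 - 5*A^-6 - A^-10; d^6 = A^12 + 6*A^8 + 15*A^4 + 20 + 15*A^-4 + 6*A^-8 + A^-12.
  A^10 * (d^2) = A^14 + 2*A^10 + A^6
  A^8 * (7*d + 3*d^3) = -3*A^14 - 16*A^10 - 16*A^6 - 3*A^2
  A^6 * (14 + 28*d^2 + 3*d^4) = 3*A^14 + 40*A^10 + 88*A^6 + 40*A^2 + 3*A^-2
  A^4 * (88*d + 31*d^3 + d^5) = -A^14 - 36*A^10 - 191*A^6 - 191*A^2 - 36*A^-2 - A^-6
  A^2 * (63 + 133*d^2 + 14*d^4) = 14*A^10 + 189*A^6 + 413*A^2 + 189*A^-2 + 14*A^-6
  A^0 * (159*d + 91*d^3 + 2*d^5) = -2*A^10 - 101*A^6 - 452*A^2 - 452*A^-2 - 101*A^-6 - 2*A^-10
  A^-2 * (180*d^2 + 30*d^4) = 30*A^6 + 300*A^2 + 540*A^-2 + 300*A^-6 + 30*A^-10
  A^-4 * (116*d^3 + 4*d^5) = -4*A^6 - 136*A^2 - 388*A^-2 - 388*A^-6 - 136*A^-10 - 4*A^-14
  A^-6 * (45*d^4) = 45*A^2 + 180*A^-2 + 270*A^-6 + 180*A^-10 + 45*A^-14
  A^-8 * (10*d^5) = -10*A^2 - 50*A^-2 - 100*A^-6 - 100*A^-10 - 50*A^-14 - 10*A^-18
  A^-10 * (d^6) = A^2 + 6*A^-2 + 15*A^-6 + 20*A^-10 + 15*A^-14 + 6*A^-18 + A^-22
Summing the groups: <K> = 2*A^10 - 4*A^6 + 7*A^2 - 8*A^-2 + 9*A^-6 - 8*A^-10 + 6*A^-14 - 4*A^-18 + A^-22
Normalise by the writhe: (-A^3)^(-w) = (-A^3)^(-6) = A^-18, so f(A) = A^-18 * <K> = 2*A^-8 - 4*A^-12 + 7*A^-16 - 8*A^-20 + 9*A^-24 - 8*A^-28 + 6*A^-32 - 4*A^-36 + A^-40.
Substitute A = t^(-1/4), i.e. A^e → t^(-e/4): V(t) = t^10 - 4*t^9 + 6*t^8 - 8*t^7 + 9*t^6 - 8*t^5 + 7*t^4 - 4*t^3 + 2*t^2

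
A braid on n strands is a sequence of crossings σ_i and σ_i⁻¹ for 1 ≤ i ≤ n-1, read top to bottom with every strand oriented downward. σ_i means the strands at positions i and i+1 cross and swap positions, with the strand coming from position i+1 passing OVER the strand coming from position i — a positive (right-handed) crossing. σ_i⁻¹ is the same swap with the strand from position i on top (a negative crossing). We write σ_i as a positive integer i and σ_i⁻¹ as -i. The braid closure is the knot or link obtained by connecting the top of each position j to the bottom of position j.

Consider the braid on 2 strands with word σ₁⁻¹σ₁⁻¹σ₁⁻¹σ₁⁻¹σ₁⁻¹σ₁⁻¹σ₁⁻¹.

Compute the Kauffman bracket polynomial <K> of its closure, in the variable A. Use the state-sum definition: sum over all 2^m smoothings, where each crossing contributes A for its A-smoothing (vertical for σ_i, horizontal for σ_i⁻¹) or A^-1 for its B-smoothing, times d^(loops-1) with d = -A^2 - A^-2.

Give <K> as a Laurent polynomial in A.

A^19 - A^15 + A^11 - A^7 + A^3 - A^-1 - A^-9

Derivation:
Braid: s1^-1 s1^-1 s1^-1 s1^-1 s1^-1 s1^-1 s1^-1 on 2 strands, 7 crossings.
Writhe w = (#positive) - (#negative) = 0 - 7 = -7.
State-sum expansion of <K>. There are 2^7 = 128 states.
Smooth each crossing (0=||, 1=⌣⌢); contribution A^(Σ sign_k(1-2s_k)) * d^(L-1).
Tabulate the states by total A-exponent and number of loops L (A-exp: L × count):
  A^7: L=7 ×1
  A^5: L=6 ×7
  A^3: L=5 ×21
  A^1: L=4 ×35
  A^-1: L=3 ×35
  A^-3: L=2 ×21
  A^-5: L=1 ×7
  A^-7: L=2 ×1
Each group contributes A^e * Σ count * d^(L-1):
Powers of d = -A^2 - A^-2: d^2 = A^4 + 2 + A^-4; d^3 = -A^6 - 3*A^2 - 3*A^-2 - A^-6; d^4 = A^8 + 4*A^4 + 6 + 4*A^-4 + A^-8; d^5 = -A^10 - 5*A^6 - 10*A^2 - 10*A^-2 - 5*A^-6 - A^-10; d^6 = A^12 + 6*A^8 + 15*A^4 + 20 + 15*A^-4 + 6*A^-8 + A^-12.
  A^7 * (d^6) = A^19 + 6*A^15 + 15*A^11 + 20*A^7 + 15*A^3 + 6*A^-1 + A^-5
  A^5 * (7*d^5) = -7*A^15 - 35*A^11 - 70*A^7 - 70*A^3 - 35*A^-1 - 7*A^-5
  A^3 * (21*d^4) = 21*A^11 + 84*A^7 + 126*A^3 + 84*A^-1 + 21*A^-5
  A^1 * (35*d^3) = -35*A^7 - 105*A^3 - 105*A^-1 - 35*A^-5
  A^-1 * (35*d^2) = 35*A^3 + 70*A^-1 + 35*A^-5
  A^-3 * (21*d) = -21*A^-1 - 21*A^-5
  A^-5 * (7) = 7*A^-5
  A^-7 * (d) = -A^-5 - A^-9
Summing the groups: <K> = A^19 - A^15 + A^11 - A^7 + A^3 - A^-1 - A^-9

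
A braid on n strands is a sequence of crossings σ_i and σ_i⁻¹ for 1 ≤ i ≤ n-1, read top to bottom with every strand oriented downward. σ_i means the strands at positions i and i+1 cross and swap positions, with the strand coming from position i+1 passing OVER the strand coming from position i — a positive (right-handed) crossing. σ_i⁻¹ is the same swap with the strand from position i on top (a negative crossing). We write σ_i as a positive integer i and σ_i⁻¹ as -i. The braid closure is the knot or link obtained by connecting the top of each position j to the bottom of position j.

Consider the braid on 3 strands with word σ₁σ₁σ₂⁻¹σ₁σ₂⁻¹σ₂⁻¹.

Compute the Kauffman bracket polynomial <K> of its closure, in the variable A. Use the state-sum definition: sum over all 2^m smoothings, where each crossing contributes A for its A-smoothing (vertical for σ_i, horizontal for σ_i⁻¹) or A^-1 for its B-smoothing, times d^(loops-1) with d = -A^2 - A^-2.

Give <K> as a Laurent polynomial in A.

-A^12 + 2*A^8 - 2*A^4 + 3 - 2*A^-4 + 2*A^-8 - A^-12

Derivation:
Braid: s1 s1 s2^-1 s1 s2^-1 s2^-1 on 3 strands, 6 crossings.
Writhe w = (#positive) - (#negative) = 3 - 3 = 0.
Enumerate smoothing states for the bracket polynomial. There are 2^6 = 64 states.
Each crossing splits two ways (0=vertical, 1=horizontal). The state's weight is A^(#A-smoothings - #B-smoothings) * d^(loops - 1).
Tabulate the states by total A-exponent and number of loops L (A-exp: L × count):
  A^6: L=4 ×1
  A^4: L=3 ×6
  A^2: L=2 ×14, L=4 ×1
  A^0: L=1 ×13, L=3 ×7
  A^-2: L=2 ×14, L=4 ×1
  A^-4: L=3 ×6
  A^-6: L=4 ×1
Each group contributes A^e * Σ count * d^(L-1):
Powers of d = -A^2 - A^-2: d^2 = A^4 + 2 + A^-4; d^3 = -A^6 - 3*A^2 - 3*A^-2 - A^-6.
  A^6 * (d^3) = -A^12 - 3*A^8 - 3*A^4 - 1
  A^4 * (6*d^2) = 6*A^8 + 12*A^4 + 6
  A^2 * (14*d + d^3) = -A^8 - 17*A^4 - 17 - A^-4
  A^0 * (13 + 7*d^2) = 7*A^4 + 27 + 7*A^-4
  A^-2 * (14*d + d^3) = -A^4 - 17 - 17*A^-4 - A^-8
  A^-4 * (6*d^2) = 6 + 12*A^-4 + 6*A^-8
  A^-6 * (d^3) = -1 - 3*A^-4 - 3*A^-8 - A^-12
Summing the groups: <K> = -A^12 + 2*A^8 - 2*A^4 + 3 - 2*A^-4 + 2*A^-8 - A^-12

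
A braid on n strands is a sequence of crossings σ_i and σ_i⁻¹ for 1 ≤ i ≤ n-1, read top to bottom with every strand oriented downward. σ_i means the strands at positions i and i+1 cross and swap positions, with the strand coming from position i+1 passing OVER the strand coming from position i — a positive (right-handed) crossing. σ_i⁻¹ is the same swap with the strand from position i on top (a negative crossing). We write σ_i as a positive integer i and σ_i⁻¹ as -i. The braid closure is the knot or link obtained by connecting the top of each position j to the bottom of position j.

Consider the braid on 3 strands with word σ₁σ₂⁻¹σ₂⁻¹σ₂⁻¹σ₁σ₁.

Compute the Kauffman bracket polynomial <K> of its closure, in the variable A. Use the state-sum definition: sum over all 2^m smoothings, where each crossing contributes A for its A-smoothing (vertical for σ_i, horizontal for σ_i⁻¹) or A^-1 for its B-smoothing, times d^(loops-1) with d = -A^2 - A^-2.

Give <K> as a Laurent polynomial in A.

Braid: s1 s2^-1 s2^-1 s2^-1 s1 s1 on 3 strands, 6 crossings.
Writhe w = (#positive) - (#negative) = 3 - 3 = 0.
Computing the Kauffman bracket via state sum. There are 2^6 = 64 states.
For each crossing: s=0 is the vertical smoothing, s=1 horizontal. Crossing k contributes A^(sign_k * (1 - 2*s_k)); loop factor d = -A^2 - A^-2.
Tabulate the states by total A-exponent and number of loops L (A-exp: L × count):
  A^6: L=4 ×1
  A^4: L=3 ×6
  A^2: L=2 ×12, L=4 ×3
  A^0: L=1 ×9, L=3 ×10, L=5 ×1
  A^-2: L=2 ×12, L=4 ×3
  A^-4: L=3 ×6
  A^-6: L=4 ×1
Each group contributes A^e * Σ count * d^(L-1):
Powers of d = -A^2 - A^-2: d^2 = A^4 + 2 + A^-4; d^3 = -A^6 - 3*A^2 - 3*A^-2 - A^-6; d^4 = A^8 + 4*A^4 + 6 + 4*A^-4 + A^-8.
  A^6 * (d^3) = -A^12 - 3*A^8 - 3*A^4 - 1
  A^4 * (6*d^2) = 6*A^8 + 12*A^4 + 6
  A^2 * (12*d + 3*d^3) = -3*A^8 - 21*A^4 - 21 - 3*A^-4
  A^0 * (9 + 10*d^2 + d^4) = A^8 + 14*A^4 + 35 + 14*A^-4 + A^-8
  A^-2 * (12*d + 3*d^3) = -3*A^4 - 21 - 21*A^-4 - 3*A^-8
  A^-4 * (6*d^2) = 6 + 12*A^-4 + 6*A^-8
  A^-6 * (d^3) = -1 - 3*A^-4 - 3*A^-8 - A^-12
Summing the groups: <K> = -A^12 + A^8 - A^4 + 3 - A^-4 + A^-8 - A^-12

Answer: -A^12 + A^8 - A^4 + 3 - A^-4 + A^-8 - A^-12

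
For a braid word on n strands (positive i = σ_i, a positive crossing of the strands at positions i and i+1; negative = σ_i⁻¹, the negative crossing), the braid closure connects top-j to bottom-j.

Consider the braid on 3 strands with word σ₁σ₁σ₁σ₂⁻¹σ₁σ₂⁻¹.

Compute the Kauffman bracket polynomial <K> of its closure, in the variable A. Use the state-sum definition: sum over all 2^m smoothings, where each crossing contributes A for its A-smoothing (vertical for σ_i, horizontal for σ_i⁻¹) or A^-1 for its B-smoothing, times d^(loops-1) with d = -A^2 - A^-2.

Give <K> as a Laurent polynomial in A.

Braid: s1 s1 s1 s2^-1 s1 s2^-1 on 3 strands, 6 crossings.
Writhe w = (#positive) - (#negative) = 4 - 2 = 2.
Computing the Kauffman bracket via state sum. There are 2^6 = 64 states.
For each crossing: s=0 is the vertical smoothing, s=1 horizontal. Crossing k contributes A^(sign_k * (1 - 2*s_k)); loop factor d = -A^2 - A^-2.
Tabulate the states by total A-exponent and number of loops L (A-exp: L × count):
  A^6: L=3 ×1
  A^4: L=2 ×6
  A^2: L=1 ×11, L=3 ×4
  A^0: L=2 ×19, L=4 ×1
  A^-2: L=3 ×15
  A^-4: L=4 ×6
  A^-6: L=5 ×1
Each group contributes A^e * Σ count * d^(L-1):
Powers of d = -A^2 - A^-2: d^2 = A^4 + 2 + A^-4; d^3 = -A^6 - 3*A^2 - 3*A^-2 - A^-6; d^4 = A^8 + 4*A^4 + 6 + 4*A^-4 + A^-8.
  A^6 * (d^2) = A^10 + 2*A^6 + A^2
  A^4 * (6*d) = -6*A^6 - 6*A^2
  A^2 * (11 + 4*d^2) = 4*A^6 + 19*A^2 + 4*A^-2
  A^0 * (19*d + d^3) = -A^6 - 22*A^2 - 22*A^-2 - A^-6
  A^-2 * (15*d^2) = 15*A^2 + 30*A^-2 + 15*A^-6
  A^-4 * (6*d^3) = -6*A^2 - 18*A^-2 - 18*A^-6 - 6*A^-10
  A^-6 * (d^4) = A^2 + 4*A^-2 + 6*A^-6 + 4*A^-10 + A^-14
Summing the groups: <K> = A^10 - A^6 + 2*A^2 - 2*A^-2 + 2*A^-6 - 2*A^-10 + A^-14

Answer: A^10 - A^6 + 2*A^2 - 2*A^-2 + 2*A^-6 - 2*A^-10 + A^-14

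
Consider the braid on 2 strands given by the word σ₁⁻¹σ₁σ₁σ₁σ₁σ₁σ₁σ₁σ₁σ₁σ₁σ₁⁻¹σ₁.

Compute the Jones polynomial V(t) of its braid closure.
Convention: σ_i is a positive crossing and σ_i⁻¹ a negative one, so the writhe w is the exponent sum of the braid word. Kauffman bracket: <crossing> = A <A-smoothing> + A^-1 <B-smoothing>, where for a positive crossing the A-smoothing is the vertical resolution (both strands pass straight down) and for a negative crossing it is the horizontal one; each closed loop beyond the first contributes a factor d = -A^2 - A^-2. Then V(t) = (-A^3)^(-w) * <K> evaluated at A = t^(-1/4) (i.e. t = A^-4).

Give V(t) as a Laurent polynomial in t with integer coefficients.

The presented braid s1^-1 s1 s1 s1 s1 s1 s1 s1 s1 s1 s1 s1^-1 s1 on 2 strands reduces by inverse Markov moves (closure unchanged at each step):
  Deconjugate: the word is γ·β·γ⁻¹ with γ = s1^-1 s1 (prefix) and γ⁻¹ = s1^-1 s1 (suffix); strip both.
Reduced to β = s1 s1 s1 s1 s1 s1 s1 s1 s1 on 2 strands, 9 crossings.
Compute on β:
Braid: s1 s1 s1 s1 s1 s1 s1 s1 s1 on 2 strands, 9 crossings.
Writhe w = (#positive) - (#negative) = 9 - 0 = 9.
State-sum expansion of <K>. There are 2^9 = 512 states.
Each crossing splits two ways (0=vertical, 1=horizontal). The state's weight is A^(#A-smoothings - #B-smoothings) * d^(loops - 1).
Tabulate the states by total A-exponent and number of loops L (A-exp: L × count):
  A^9: L=2 ×1
  A^7: L=1 ×9
  A^5: L=2 ×36
  A^3: L=3 ×84
  A^1: L=4 ×126
  A^-1: L=5 ×126
  A^-3: L=6 ×84
  A^-5: L=7 ×36
  A^-7: L=8 ×9
  A^-9: L=9 ×1
Each group contributes A^e * Σ count * d^(L-1):
Powers of d = -A^2 - A^-2: d^2 = A^4 + 2 + A^-4; d^3 = -A^6 - 3*A^2 - 3*A^-2 - A^-6; d^4 = A^8 + 4*A^4 + 6 + 4*A^-4 + A^-8; d^5 = -A^10 - 5*A^6 - 10*A^2 - 10*A^-2 - 5*A^-6 - A^-10; d^6 = A^12 + 6*A^8 + 15*A^4 + 20 + 15*A^-4 + 6*A^-8 + A^-12; d^7 = -A^14 - 7*A^10 - 21*A^6 - 35*A^2 - 35*A^-2 - 21*A^-6 - 7*A^-10 - A^-14; d^8 = A^16 + 8*A^12 + 28*A^8 + 56*A^4 + 70 + 56*A^-4 + 28*A^-8 + 8*A^-12 + A^-16.
  A^9 * (d) = -A^11 - A^7
  A^7 * (9) = 9*A^7
  A^5 * (36*d) = -36*A^7 - 36*A^3
  A^3 * (84*d^2) = 84*A^7 + 168*A^3 + 84*A^-1
  A^1 * (126*d^3) = -126*A^7 - 378*A^3 - 378*A^-1 - 126*A^-5
  A^-1 * (126*d^4) = 126*A^7 + 504*A^3 + 756*A^-1 + 504*A^-5 + 126*A^-9
  A^-3 * (84*d^5) = -84*A^7 - 420*A^3 - 840*A^-1 - 840*A^-5 - 420*A^-9 - 84*A^-13
  A^-5 * (36*d^6) = 36*A^7 + 216*A^3 + 540*A^-1 + 720*A^-5 + 540*A^-9 + 216*A^-13 + 36*A^-17
  A^-7 * (9*d^7) = -9*A^7 - 63*A^3 - 189*A^-1 - 315*A^-5 - 315*A^-9 - 189*A^-13 - 63*A^-17 - 9*A^-21
  A^-9 * (d^8) = A^7 + 8*A^3 + 28*A^-1 + 56*A^-5 + 70*A^-9 + 56*A^-13 + 28*A^-17 + 8*A^-21 + A^-25
Summing the groups: <K> = -A^11 - A^3 + A^-1 - A^-5 + A^-9 - A^-13 + A^-17 - A^-21 + A^-25
Normalise by the writhe: (-A^3)^(-w) = (-A^3)^(-9) = -A^-27, so f(A) = -A^-27 * <K> = A^-16 + A^-24 - A^-28 + A^-32 - A^-36 + A^-40 - A^-44 + A^-48 - A^-52.
Substitute A = t^(-1/4), i.e. A^e → t^(-e/4): V(t) = -t^13 + t^12 - t^11 + t^10 - t^9 + t^8 - t^7 + t^6 + t^4

Answer: -t^13 + t^12 - t^11 + t^10 - t^9 + t^8 - t^7 + t^6 + t^4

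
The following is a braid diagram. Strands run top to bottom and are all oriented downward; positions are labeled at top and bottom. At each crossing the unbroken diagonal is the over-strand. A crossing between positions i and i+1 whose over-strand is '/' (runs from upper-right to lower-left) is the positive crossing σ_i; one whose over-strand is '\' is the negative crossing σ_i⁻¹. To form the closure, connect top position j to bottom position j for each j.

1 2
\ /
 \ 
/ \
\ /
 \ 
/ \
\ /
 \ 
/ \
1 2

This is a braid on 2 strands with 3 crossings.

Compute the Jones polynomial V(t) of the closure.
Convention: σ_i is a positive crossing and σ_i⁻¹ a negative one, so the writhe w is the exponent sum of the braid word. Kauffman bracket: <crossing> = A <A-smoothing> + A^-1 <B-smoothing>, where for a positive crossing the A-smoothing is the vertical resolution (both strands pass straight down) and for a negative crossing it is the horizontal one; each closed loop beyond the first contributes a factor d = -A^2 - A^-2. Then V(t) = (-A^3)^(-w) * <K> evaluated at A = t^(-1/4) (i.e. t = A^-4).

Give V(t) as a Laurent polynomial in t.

t^-1 + t^-3 - t^-4

Derivation:
Reading the diagram top to bottom ('/'-over between positions i,i+1 = s_i, '\'-over = s_i^-1): braid word = s1^-1 s1^-1 s1^-1.
Braid: s1^-1 s1^-1 s1^-1 on 2 strands, 3 crossings.
Writhe w = (#positive) - (#negative) = 0 - 3 = -3.
State-sum expansion of <K>. There are 2^3 = 8 states.
Each crossing splits two ways (0=vertical, 1=horizontal). The state's weight is A^(#A-smoothings - #B-smoothings) * d^(loops - 1).
  state 000: A-exp=-3, loops=2, term = A^-3 * d^1
  state 001: A-exp=-1, loops=1, term = A^-1 * d^0
  state 010: A-exp=-1, loops=1, term = A^-1 * d^0
  state 011: A-exp=+1, loops=2, term = A^1 * d^1
  state 100: A-exp=-1, loops=1, term = A^-1 * d^0
  state 101: A-exp=+1, loops=2, term = A^1 * d^1
  state 110: A-exp=+1, loops=2, term = A^1 * d^1
  state 111: A-exp=+3, loops=3, term = A^3 * d^2
Collect the terms by A-exponent (count of states per loop number):
Powers of d = -A^2 - A^-2: d^2 = A^4 + 2 + A^-4.
  A^3 * (d^2) = A^7 + 2*A^3 + A^-1
  A^1 * (3*d) = -3*A^3 - 3*A^-1
  A^-1 * (3) = 3*A^-1
  A^-3 * (d) = -A^-1 - A^-5
Summing the groups: <K> = A^7 - A^3 - A^-5
Normalise by the writhe: (-A^3)^(-w) = (-A^3)^(3) = -A^9, so f(A) = -A^9 * <K> = -A^16 + A^12 + A^4.
Substitute A = t^(-1/4), i.e. A^e → t^(-e/4): V(t) = t^-1 + t^-3 - t^-4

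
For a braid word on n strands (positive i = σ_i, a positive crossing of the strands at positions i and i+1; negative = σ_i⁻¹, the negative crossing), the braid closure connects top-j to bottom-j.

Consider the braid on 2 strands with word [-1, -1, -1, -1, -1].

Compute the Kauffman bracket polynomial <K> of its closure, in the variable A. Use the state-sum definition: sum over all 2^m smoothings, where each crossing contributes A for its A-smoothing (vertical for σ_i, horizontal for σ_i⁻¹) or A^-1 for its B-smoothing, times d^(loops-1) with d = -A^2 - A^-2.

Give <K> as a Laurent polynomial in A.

A^13 - A^9 + A^5 - A - A^-7

Derivation:
Braid: s1^-1 s1^-1 s1^-1 s1^-1 s1^-1 on 2 strands, 5 crossings.
Writhe w = (#positive) - (#negative) = 0 - 5 = -5.
State-sum expansion of <K>. There are 2^5 = 32 states.
For each crossing: s=0 is the vertical smoothing, s=1 horizontal. Crossing k contributes A^(sign_k * (1 - 2*s_k)); loop factor d = -A^2 - A^-2.
  state 00000: A-exp=-5, loops=2, term = A^-5 * d^1
  state 00001: A-exp=-3, loops=1, term = A^-3 * d^0
  state 00010: A-exp=-3, loops=1, term = A^-3 * d^0
  state 00011: A-exp=-1, loops=2, term = A^-1 * d^1
  state 00100: A-exp=-3, loops=1, term = A^-3 * d^0
  state 00101: A-exp=-1, loops=2, term = A^-1 * d^1
  state 00110: A-exp=-1, loops=2, term = A^-1 * d^1
  state 00111: A-exp=+1, loops=3, term = A^1 * d^2
  state 01000: A-exp=-3, loops=1, term = A^-3 * d^0
  state 01001: A-exp=-1, loops=2, term = A^-1 * d^1
  state 01010: A-exp=-1, loops=2, term = A^-1 * d^1
  state 01011: A-exp=+1, loops=3, term = A^1 * d^2
  state 01100: A-exp=-1, loops=2, term = A^-1 * d^1
  state 01101: A-exp=+1, loops=3, term = A^1 * d^2
  state 01110: A-exp=+1, loops=3, term = A^1 * d^2
  state 01111: A-exp=+3, loops=4, term = A^3 * d^3
  state 10000: A-exp=-3, loops=1, term = A^-3 * d^0
  state 10001: A-exp=-1, loops=2, term = A^-1 * d^1
  state 10010: A-exp=-1, loops=2, term = A^-1 * d^1
  state 10011: A-exp=+1, loops=3, term = A^1 * d^2
  state 10100: A-exp=-1, loops=2, term = A^-1 * d^1
  state 10101: A-exp=+1, loops=3, term = A^1 * d^2
  state 10110: A-exp=+1, loops=3, term = A^1 * d^2
  state 10111: A-exp=+3, loops=4, term = A^3 * d^3
  state 11000: A-exp=-1, loops=2, term = A^-1 * d^1
  state 11001: A-exp=+1, loops=3, term = A^1 * d^2
  state 11010: A-exp=+1, loops=3, term = A^1 * d^2
  state 11011: A-exp=+3, loops=4, term = A^3 * d^3
  state 11100: A-exp=+1, loops=3, term = A^1 * d^2
  state 11101: A-exp=+3, loops=4, term = A^3 * d^3
  state 11110: A-exp=+3, loops=4, term = A^3 * d^3
  state 11111: A-exp=+5, loops=5, term = A^5 * d^4
Collect the terms by A-exponent (count of states per loop number):
Powers of d = -A^2 - A^-2: d^2 = A^4 + 2 + A^-4; d^3 = -A^6 - 3*A^2 - 3*A^-2 - A^-6; d^4 = A^8 + 4*A^4 + 6 + 4*A^-4 + A^-8.
  A^5 * (d^4) = A^13 + 4*A^9 + 6*A^5 + 4*A + A^-3
  A^3 * (5*d^3) = -5*A^9 - 15*A^5 - 15*A - 5*A^-3
  A^1 * (10*d^2) = 10*A^5 + 20*A + 10*A^-3
  A^-1 * (10*d) = -10*A - 10*A^-3
  A^-3 * (5) = 5*A^-3
  A^-5 * (d) = -A^-3 - A^-7
Summing the groups: <K> = A^13 - A^9 + A^5 - A - A^-7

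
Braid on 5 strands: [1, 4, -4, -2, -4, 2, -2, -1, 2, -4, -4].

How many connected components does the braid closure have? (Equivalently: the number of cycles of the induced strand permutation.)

2

Derivation:
Track the strand permutation on 5 strands, starting from identity.
  step 1: s1 swaps positions 1,2 -> [2 1 3 4 5]
  step 2: s4 swaps positions 4,5 -> [2 1 3 5 4]
  step 3: s4^-1 swaps positions 4,5 -> [2 1 3 4 5]
  step 4: s2^-1 swaps positions 2,3 -> [2 3 1 4 5]
  step 5: s4^-1 swaps positions 4,5 -> [2 3 1 5 4]
  step 6: s2 swaps positions 2,3 -> [2 1 3 5 4]
  step 7: s2^-1 swaps positions 2,3 -> [2 3 1 5 4]
  step 8: s1^-1 swaps positions 1,2 -> [3 2 1 5 4]
  step 9: s2 swaps positions 2,3 -> [3 1 2 5 4]
  step 10: s4^-1 swaps positions 4,5 -> [3 1 2 4 5]
  step 11: s4^-1 swaps positions 4,5 -> [3 1 2 5 4]
Final permutation (position -> original strand): [3 1 2 5 4]
Closure components = cycle count of this permutation = 2.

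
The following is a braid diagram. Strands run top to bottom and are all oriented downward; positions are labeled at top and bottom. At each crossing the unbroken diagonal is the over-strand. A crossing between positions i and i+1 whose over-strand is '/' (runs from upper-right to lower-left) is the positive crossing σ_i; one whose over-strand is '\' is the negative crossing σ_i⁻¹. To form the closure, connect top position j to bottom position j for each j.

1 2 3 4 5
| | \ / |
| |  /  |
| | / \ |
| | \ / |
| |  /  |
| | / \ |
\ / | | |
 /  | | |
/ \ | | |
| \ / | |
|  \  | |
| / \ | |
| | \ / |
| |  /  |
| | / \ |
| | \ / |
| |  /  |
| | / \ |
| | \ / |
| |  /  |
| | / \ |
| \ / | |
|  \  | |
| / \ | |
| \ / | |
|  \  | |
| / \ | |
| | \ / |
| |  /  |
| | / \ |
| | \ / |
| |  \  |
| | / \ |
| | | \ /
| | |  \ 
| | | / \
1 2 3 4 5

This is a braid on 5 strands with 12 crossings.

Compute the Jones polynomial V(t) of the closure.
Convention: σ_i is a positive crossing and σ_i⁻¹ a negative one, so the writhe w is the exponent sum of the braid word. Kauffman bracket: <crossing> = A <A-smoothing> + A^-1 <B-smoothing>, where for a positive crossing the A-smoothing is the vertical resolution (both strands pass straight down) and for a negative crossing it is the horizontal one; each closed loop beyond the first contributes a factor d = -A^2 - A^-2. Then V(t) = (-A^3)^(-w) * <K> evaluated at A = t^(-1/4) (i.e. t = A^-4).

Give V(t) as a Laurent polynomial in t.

Reading the diagram top to bottom ('/'-over between positions i,i+1 = s_i, '\'-over = s_i^-1): braid word = s3 s3 s1 s2^-1 s3 s3 s3 s2^-1 s2^-1 s3 s3^-1 s4^-1.
The presented braid s3 s3 s1 s2^-1 s3 s3 s3 s2^-1 s2^-1 s3 s3^-1 s4^-1 on 5 strands reduces by inverse Markov moves (closure unchanged at each step):
  Destabilize: the word has the form β·s4^-1 where s4^-1 occurs only as the final letter (β ∈ B_4); drop it and the last strand → 4 strands.
  Deconjugate: the word is γ·β·γ⁻¹ with γ = s3 (prefix) and γ⁻¹ = s3^-1 (suffix); strip both.
Reduced to β = s3 s1 s2^-1 s3 s3 s3 s2^-1 s2^-1 s3 on 4 strands, 9 crossings.
Compute on β:
Braid: s3 s1 s2^-1 s3 s3 s3 s2^-1 s2^-1 s3 on 4 strands, 9 crossings.
Writhe w = (#positive) - (#negative) = 6 - 3 = 3.
Enumerate smoothing states for the bracket polynomial. There are 2^9 = 512 states.
Smooth each crossing (0=||, 1=⌣⌢); contribution A^(Σ sign_k(1-2s_k)) * d^(L-1).
Tabulate the states by total A-exponent and number of loops L (A-exp: L × count):
  A^9: L=5 ×1
  A^7: L=4 ×9
  A^5: L=3 ×32, L=5 ×4
  A^3: L=2 ×51, L=4 ×32, L=6 ×1
  A^1: L=1 ×27, L=3 ×81, L=5 ×18
  A^-1: L=2 ×53, L=4 ×67, L=6 ×6
  A^-3: L=3 ×50, L=5 ×33, L=7 ×1
  A^-5: L=4 ×27, L=6 ×9
  A^-7: L=5 ×8, L=7 ×1
  A^-9: L=6 ×1
Each group contributes A^e * Σ count * d^(L-1):
Powers of d = -A^2 - A^-2: d^2 = A^4 + 2 + A^-4; d^3 = -A^6 - 3*A^2 - 3*A^-2 - A^-6; d^4 = A^8 + 4*A^4 + 6 + 4*A^-4 + A^-8; d^5 = -A^10 - 5*A^6 - 10*A^2 - 10*A^-2 - 5*A^-6 - A^-10; d^6 = A^12 + 6*A^8 + 15*A^4 + 20 + 15*A^-4 + 6*A^-8 + A^-12.
  A^9 * (d^4) = A^17 + 4*A^13 + 6*A^9 + 4*A^5 + A
  A^7 * (9*d^3) = -9*A^13 - 27*A^9 - 27*A^5 - 9*A
  A^5 * (32*d^2 + 4*d^4) = 4*A^13 + 48*A^9 + 88*A^5 + 48*A + 4*A^-3
  A^3 * (51*d + 32*d^3 + d^5) = -A^13 - 37*A^9 - 157*A^5 - 157*A - 37*A^-3 - A^-7
  A^1 * (27 + 81*d^2 + 18*d^4) = 18*A^9 + 153*A^5 + 297*A + 153*A^-3 + 18*A^-7
  A^-1 * (53*d + 67*d^3 + 6*d^5) = -6*A^9 - 97*A^5 - 314*A - 314*A^-3 - 97*A^-7 - 6*A^-11
  A^-3 * (50*d^2 + 33*d^4 + d^6) = A^9 + 39*A^5 + 197*A + 318*A^-3 + 197*A^-7 + 39*A^-11 + A^-15
  A^-5 * (27*d^3 + 9*d^5) = -9*A^5 - 72*A - 171*A^-3 - 171*A^-7 - 72*A^-11 - 9*A^-15
  A^-7 * (8*d^4 + d^6) = A^5 + 14*A + 47*A^-3 + 68*A^-7 + 47*A^-11 + 14*A^-15 + A^-19
  A^-9 * (d^5) = -A - 5*A^-3 - 10*A^-7 - 10*A^-11 - 5*A^-15 - A^-19
Summing the groups: <K> = A^17 - 2*A^13 + 3*A^9 - 5*A^5 + 4*A - 5*A^-3 + 4*A^-7 - 2*A^-11 + A^-15
Normalise by the writhe: (-A^3)^(-w) = (-A^3)^(-3) = -A^-9, so f(A) = -A^-9 * <K> = -A^8 + 2*A^4 - 3 + 5*A^-4 - 4*A^-8 + 5*A^-12 - 4*A^-16 + 2*A^-20 - A^-24.
Substitute A = t^(-1/4), i.e. A^e → t^(-e/4): V(t) = -t^6 + 2*t^5 - 4*t^4 + 5*t^3 - 4*t^2 + 5*t - 3 + 2*t^-1 - t^-2

Answer: -t^6 + 2*t^5 - 4*t^4 + 5*t^3 - 4*t^2 + 5*t - 3 + 2*t^-1 - t^-2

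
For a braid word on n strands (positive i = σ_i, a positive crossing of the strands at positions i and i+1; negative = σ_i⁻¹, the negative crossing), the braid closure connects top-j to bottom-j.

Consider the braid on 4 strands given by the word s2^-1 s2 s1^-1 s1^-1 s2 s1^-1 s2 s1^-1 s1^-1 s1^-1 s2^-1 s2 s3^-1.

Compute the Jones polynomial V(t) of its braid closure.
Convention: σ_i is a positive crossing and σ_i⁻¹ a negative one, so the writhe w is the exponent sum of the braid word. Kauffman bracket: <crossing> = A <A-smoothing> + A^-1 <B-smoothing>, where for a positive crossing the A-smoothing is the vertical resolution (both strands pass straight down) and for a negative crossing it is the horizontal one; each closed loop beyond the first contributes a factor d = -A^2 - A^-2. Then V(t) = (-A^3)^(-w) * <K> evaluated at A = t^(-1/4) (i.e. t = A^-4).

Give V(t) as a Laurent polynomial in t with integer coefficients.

The presented braid s2^-1 s2 s1^-1 s1^-1 s2 s1^-1 s2 s1^-1 s1^-1 s1^-1 s2^-1 s2 s3^-1 on 4 strands reduces by inverse Markov moves (closure unchanged at each step):
  Destabilize: the word has the form β·s3^-1 where s3^-1 occurs only as the final letter (β ∈ B_3); drop it and the last strand → 3 strands.
  Deconjugate: the word is γ·β·γ⁻¹ with γ = s2^-1 s2 (prefix) and γ⁻¹ = s2^-1 s2 (suffix); strip both.
Reduced to β = s1^-1 s1^-1 s2 s1^-1 s2 s1^-1 s1^-1 s1^-1 on 3 strands, 8 crossings.
Compute on β:
Braid: s1^-1 s1^-1 s2 s1^-1 s2 s1^-1 s1^-1 s1^-1 on 3 strands, 8 crossings.
Writhe w = (#positive) - (#negative) = 2 - 6 = -4.
State-sum expansion of <K>. There are 2^8 = 256 states.
Each crossing splits two ways (0=vertical, 1=horizontal). The state's weight is A^(#A-smoothings - #B-smoothings) * d^(loops - 1).
Tabulate the states by total A-exponent and number of loops L (A-exp: L × count):
  A^8: L=7 ×1
  A^6: L=6 ×8
  A^4: L=5 ×28
  A^2: L=4 ×55, L=6 ×1
  A^0: L=3 ×65, L=5 ×5
  A^-2: L=2 ×46, L=4 ×10
  A^-4: L=1 ×17, L=3 ×11
  A^-6: L=2 ×8
  A^-8: L=3 ×1
Each group contributes A^e * Σ count * d^(L-1):
Powers of d = -A^2 - A^-2: d^2 = A^4 + 2 + A^-4; d^3 = -A^6 - 3*A^2 - 3*A^-2 - A^-6; d^4 = A^8 + 4*A^4 + 6 + 4*A^-4 + A^-8; d^5 = -A^10 - 5*A^6 - 10*A^2 - 10*A^-2 - 5*A^-6 - A^-10; d^6 = A^12 + 6*A^8 + 15*A^4 + 20 + 15*A^-4 + 6*A^-8 + A^-12.
  A^8 * (d^6) = A^20 + 6*A^16 + 15*A^12 + 20*A^8 + 15*A^4 + 6 + A^-4
  A^6 * (8*d^5) = -8*A^16 - 40*A^12 - 80*A^8 - 80*A^4 - 40 - 8*A^-4
  A^4 * (28*d^4) = 28*A^12 + 112*A^8 + 168*A^4 + 112 + 28*A^-4
  A^2 * (55*d^3 + d^5) = -A^12 - 60*A^8 - 175*A^4 - 175 - 60*A^-4 - A^-8
  A^0 * (65*d^2 + 5*d^4) = 5*A^8 + 85*A^4 + 160 + 85*A^-4 + 5*A^-8
  A^-2 * (46*d + 10*d^3) = -10*A^4 - 76 - 76*A^-4 - 10*A^-8
  A^-4 * (17 + 11*d^2) = 11 + 39*A^-4 + 11*A^-8
  A^-6 * (8*d) = -8*A^-4 - 8*A^-8
  A^-8 * (d^2) = A^-4 + 2*A^-8 + A^-12
Summing the groups: <K> = A^20 - 2*A^16 + 2*A^12 - 3*A^8 + 3*A^4 - 2 + 2*A^-4 - A^-8 + A^-12
Normalise by the writhe: (-A^3)^(-w) = (-A^3)^(4) = A^12, so f(A) = A^12 * <K> = A^32 - 2*A^28 + 2*A^24 - 3*A^20 + 3*A^16 - 2*A^12 + 2*A^8 - A^4 + 1.
Substitute A = t^(-1/4), i.e. A^e → t^(-e/4): V(t) = 1 - t^-1 + 2*t^-2 - 2*t^-3 + 3*t^-4 - 3*t^-5 + 2*t^-6 - 2*t^-7 + t^-8

Answer: 1 - t^-1 + 2*t^-2 - 2*t^-3 + 3*t^-4 - 3*t^-5 + 2*t^-6 - 2*t^-7 + t^-8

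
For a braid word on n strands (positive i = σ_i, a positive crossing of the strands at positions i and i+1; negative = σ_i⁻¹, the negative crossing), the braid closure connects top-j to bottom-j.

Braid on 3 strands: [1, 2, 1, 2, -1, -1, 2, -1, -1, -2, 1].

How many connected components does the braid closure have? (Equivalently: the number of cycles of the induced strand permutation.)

Track the strand permutation on 3 strands, starting from identity.
  step 1: s1 swaps positions 1,2 -> [2 1 3]
  step 2: s2 swaps positions 2,3 -> [2 3 1]
  step 3: s1 swaps positions 1,2 -> [3 2 1]
  step 4: s2 swaps positions 2,3 -> [3 1 2]
  step 5: s1^-1 swaps positions 1,2 -> [1 3 2]
  step 6: s1^-1 swaps positions 1,2 -> [3 1 2]
  step 7: s2 swaps positions 2,3 -> [3 2 1]
  step 8: s1^-1 swaps positions 1,2 -> [2 3 1]
  step 9: s1^-1 swaps positions 1,2 -> [3 2 1]
  step 10: s2^-1 swaps positions 2,3 -> [3 1 2]
  step 11: s1 swaps positions 1,2 -> [1 3 2]
Final permutation (position -> original strand): [1 3 2]
Closure components = cycle count of this permutation = 2.

Answer: 2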